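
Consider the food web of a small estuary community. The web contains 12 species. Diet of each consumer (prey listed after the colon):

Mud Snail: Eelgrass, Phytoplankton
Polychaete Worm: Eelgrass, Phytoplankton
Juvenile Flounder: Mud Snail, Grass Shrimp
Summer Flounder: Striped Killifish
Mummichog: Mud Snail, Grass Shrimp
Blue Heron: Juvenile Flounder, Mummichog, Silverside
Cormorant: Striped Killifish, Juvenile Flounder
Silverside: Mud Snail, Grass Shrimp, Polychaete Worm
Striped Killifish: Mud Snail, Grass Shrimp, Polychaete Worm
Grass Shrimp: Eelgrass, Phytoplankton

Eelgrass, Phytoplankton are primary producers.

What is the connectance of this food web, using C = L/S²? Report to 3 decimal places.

C = 0.153

The web has S = 12 species and L = 22 feeding links.
C = L / S² = 22 / 144 = 0.1528 ≈ 0.153.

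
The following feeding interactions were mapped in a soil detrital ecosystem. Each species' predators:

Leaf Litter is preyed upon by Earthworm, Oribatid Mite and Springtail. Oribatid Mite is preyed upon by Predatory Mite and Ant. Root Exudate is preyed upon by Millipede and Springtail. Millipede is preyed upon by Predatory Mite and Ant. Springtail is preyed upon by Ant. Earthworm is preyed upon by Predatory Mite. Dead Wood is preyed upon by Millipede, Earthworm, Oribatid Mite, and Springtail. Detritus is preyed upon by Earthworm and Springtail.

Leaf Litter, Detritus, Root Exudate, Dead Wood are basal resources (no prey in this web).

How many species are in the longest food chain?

3 species

One longest chain: Leaf Litter → Earthworm → Predatory Mite.
It has 3 species and 2 links.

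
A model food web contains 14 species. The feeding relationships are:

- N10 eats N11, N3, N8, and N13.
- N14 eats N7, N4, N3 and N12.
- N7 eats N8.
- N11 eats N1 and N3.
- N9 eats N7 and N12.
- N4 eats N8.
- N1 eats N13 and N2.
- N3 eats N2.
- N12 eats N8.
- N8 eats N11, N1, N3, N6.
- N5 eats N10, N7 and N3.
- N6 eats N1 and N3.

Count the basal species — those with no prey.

2

Basal species (no prey listed): N13, N2.
Count: 2.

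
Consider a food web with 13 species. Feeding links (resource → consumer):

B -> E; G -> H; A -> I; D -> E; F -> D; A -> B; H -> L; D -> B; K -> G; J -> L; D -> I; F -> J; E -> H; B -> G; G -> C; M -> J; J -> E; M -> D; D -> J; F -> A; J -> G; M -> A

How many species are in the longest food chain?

One longest chain: F → A → B → G → H → L.
It has 6 species and 5 links.

6 species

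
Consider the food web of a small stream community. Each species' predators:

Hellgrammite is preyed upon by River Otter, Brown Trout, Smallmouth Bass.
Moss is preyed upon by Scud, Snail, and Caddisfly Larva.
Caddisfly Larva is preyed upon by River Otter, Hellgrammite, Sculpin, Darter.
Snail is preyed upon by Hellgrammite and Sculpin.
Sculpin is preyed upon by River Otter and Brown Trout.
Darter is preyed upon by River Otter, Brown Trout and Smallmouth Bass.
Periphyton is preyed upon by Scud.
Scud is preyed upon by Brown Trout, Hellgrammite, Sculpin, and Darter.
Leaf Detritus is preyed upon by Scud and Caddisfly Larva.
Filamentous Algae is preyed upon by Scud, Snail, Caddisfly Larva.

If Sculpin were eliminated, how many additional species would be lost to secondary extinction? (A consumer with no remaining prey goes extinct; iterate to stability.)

Remove Sculpin.
Every predator of it retains at least one other prey: Brown Trout still has Scud, Darter, Hellgrammite; River Otter still has Caddisfly Larva, Darter, Hellgrammite.
No consumer loses all prey, so no secondary extinctions occur.

0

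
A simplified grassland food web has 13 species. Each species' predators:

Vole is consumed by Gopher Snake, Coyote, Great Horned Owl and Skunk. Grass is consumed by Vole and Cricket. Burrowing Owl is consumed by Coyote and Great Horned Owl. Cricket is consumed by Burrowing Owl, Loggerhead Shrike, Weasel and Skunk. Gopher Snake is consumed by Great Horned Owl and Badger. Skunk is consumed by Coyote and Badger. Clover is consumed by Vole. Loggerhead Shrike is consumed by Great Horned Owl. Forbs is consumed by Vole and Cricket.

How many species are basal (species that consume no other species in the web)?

Basal species (no prey listed): Grass, Forbs, Clover.
Count: 3.

3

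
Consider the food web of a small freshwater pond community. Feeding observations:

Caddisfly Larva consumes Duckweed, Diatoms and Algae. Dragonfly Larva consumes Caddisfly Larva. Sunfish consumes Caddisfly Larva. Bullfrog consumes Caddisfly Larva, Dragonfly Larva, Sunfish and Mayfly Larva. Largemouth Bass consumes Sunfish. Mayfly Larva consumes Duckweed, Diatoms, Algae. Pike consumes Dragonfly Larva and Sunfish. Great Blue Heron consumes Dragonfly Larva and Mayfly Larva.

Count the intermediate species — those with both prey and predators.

4

Intermediate species (has both prey and predators): Mayfly Larva, Caddisfly Larva, Dragonfly Larva, Sunfish.
Count: 4.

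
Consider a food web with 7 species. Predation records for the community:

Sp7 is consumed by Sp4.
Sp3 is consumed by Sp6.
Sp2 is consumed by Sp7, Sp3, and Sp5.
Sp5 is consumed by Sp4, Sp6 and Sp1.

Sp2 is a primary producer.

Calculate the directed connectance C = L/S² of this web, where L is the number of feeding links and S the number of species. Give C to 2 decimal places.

C = 0.16

The web has S = 7 species and L = 8 feeding links.
C = L / S² = 8 / 49 = 0.1633 ≈ 0.16.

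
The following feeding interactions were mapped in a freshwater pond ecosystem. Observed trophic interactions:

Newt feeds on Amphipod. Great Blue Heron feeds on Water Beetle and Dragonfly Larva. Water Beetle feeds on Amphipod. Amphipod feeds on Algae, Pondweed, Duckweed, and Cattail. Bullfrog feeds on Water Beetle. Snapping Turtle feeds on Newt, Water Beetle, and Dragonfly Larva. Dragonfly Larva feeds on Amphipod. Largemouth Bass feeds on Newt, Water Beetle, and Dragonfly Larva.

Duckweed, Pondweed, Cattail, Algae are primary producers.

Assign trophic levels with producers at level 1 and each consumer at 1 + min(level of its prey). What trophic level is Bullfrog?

Duckweed is a producer → level 1.
Amphipod eats Duckweed → level 2.
Water Beetle eats Amphipod → level 3.
Bullfrog eats Water Beetle → level 4.
No prey of Bullfrog is below level 3, so 4 is the minimum.

Trophic level 4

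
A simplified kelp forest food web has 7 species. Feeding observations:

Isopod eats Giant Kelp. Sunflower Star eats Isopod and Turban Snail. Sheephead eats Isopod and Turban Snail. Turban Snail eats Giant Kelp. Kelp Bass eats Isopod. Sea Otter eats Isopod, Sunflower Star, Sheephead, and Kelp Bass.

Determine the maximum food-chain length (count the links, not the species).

One longest chain: Giant Kelp → Turban Snail → Sunflower Star → Sea Otter.
It has 4 species and 3 links.

3 links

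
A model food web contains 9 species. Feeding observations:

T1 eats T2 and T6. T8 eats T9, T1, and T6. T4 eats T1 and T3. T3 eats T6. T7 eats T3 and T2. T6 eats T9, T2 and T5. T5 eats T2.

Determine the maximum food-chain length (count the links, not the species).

One longest chain: T2 → T5 → T6 → T1 → T8.
It has 5 species and 4 links.

4 links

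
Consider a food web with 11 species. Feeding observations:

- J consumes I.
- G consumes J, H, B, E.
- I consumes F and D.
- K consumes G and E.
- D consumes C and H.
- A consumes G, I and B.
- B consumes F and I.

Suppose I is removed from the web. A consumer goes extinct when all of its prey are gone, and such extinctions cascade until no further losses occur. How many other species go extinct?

1

Remove I.
Round 1: J (all prey gone) → extinct.
No further losses. Total secondary extinctions: 1.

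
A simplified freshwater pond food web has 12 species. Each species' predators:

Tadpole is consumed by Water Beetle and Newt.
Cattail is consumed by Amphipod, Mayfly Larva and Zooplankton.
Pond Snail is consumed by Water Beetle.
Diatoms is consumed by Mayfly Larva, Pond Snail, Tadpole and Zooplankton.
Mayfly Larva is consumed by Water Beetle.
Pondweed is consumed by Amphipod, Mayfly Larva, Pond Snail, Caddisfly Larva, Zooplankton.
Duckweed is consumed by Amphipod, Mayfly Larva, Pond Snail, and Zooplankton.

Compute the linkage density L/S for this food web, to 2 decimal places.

There are L = 20 links among S = 12 species.
L/S = 20/12 = 1.6667 ≈ 1.67.

L/S = 1.67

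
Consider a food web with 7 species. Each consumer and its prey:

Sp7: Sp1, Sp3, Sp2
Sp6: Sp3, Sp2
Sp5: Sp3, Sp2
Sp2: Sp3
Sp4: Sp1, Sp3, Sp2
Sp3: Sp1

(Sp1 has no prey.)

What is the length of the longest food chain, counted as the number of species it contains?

4 species

One longest chain: Sp1 → Sp3 → Sp2 → Sp6.
It has 4 species and 3 links.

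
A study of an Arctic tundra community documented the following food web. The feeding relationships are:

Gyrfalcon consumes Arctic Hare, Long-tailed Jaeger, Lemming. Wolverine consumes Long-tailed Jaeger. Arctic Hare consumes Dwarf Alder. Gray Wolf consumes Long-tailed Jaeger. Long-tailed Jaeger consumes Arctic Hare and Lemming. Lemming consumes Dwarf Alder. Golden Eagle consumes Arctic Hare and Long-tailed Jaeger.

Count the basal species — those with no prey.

Basal species (no prey listed): Dwarf Alder.
Count: 1.

1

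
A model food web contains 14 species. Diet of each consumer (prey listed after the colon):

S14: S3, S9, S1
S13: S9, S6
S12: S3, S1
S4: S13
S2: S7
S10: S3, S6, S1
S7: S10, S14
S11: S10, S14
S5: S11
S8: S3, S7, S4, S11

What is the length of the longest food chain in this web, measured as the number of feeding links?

One longest chain: S3 → S10 → S7 → S2.
It has 4 species and 3 links.

3 links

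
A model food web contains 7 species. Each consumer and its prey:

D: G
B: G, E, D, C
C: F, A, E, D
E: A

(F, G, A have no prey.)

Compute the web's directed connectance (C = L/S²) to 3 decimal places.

C = 0.204

The web has S = 7 species and L = 10 feeding links.
C = L / S² = 10 / 49 = 0.2041 ≈ 0.204.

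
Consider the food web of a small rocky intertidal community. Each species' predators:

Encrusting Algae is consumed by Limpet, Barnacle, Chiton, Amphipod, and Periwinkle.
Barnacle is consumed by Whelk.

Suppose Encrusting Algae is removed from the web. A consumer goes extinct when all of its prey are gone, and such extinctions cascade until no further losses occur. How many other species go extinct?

Remove Encrusting Algae.
Round 1: Amphipod (all prey gone), Periwinkle (all prey gone), Barnacle (all prey gone), Limpet (all prey gone), Chiton (all prey gone) → extinct.
Round 2: Whelk (all prey gone) → extinct.
No further losses. Total secondary extinctions: 6.

6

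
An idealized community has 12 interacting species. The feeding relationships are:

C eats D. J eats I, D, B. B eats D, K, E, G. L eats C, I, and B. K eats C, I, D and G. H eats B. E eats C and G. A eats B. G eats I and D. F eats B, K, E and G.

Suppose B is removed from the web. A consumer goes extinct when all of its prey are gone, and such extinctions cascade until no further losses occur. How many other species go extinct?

Remove B.
Round 1: H (all prey gone), A (all prey gone) → extinct.
No further losses. Total secondary extinctions: 2.

2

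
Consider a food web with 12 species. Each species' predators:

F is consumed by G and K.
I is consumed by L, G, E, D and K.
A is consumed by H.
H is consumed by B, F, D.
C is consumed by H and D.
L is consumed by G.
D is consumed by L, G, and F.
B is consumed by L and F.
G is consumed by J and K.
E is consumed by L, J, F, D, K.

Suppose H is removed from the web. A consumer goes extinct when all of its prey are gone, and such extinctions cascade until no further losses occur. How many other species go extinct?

Remove H.
Round 1: B (all prey gone) → extinct.
No further losses. Total secondary extinctions: 1.

1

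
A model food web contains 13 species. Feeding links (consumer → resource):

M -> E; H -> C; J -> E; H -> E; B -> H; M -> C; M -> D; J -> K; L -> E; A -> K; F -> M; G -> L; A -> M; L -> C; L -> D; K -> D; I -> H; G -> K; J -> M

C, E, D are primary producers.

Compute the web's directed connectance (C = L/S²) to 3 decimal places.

C = 0.112

The web has S = 13 species and L = 19 feeding links.
C = L / S² = 19 / 169 = 0.1124 ≈ 0.112.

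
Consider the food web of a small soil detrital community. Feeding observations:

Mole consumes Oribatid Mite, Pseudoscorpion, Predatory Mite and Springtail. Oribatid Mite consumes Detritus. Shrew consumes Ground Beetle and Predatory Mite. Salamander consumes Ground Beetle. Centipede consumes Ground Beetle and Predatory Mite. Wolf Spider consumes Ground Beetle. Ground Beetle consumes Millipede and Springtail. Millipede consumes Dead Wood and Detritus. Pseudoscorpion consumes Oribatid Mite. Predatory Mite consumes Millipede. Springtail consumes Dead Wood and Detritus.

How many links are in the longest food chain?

One longest chain: Dead Wood → Millipede → Predatory Mite → Centipede.
It has 4 species and 3 links.

3 links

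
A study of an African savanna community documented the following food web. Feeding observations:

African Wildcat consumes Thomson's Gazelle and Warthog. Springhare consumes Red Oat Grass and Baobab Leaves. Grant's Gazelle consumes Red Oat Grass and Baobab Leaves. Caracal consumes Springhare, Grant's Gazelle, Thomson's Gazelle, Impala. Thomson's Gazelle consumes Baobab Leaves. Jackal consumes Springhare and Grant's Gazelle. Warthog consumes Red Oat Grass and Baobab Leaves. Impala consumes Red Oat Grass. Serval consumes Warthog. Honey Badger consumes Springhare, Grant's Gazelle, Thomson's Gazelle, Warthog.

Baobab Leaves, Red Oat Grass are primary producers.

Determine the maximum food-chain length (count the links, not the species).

One longest chain: Baobab Leaves → Warthog → Honey Badger.
It has 3 species and 2 links.

2 links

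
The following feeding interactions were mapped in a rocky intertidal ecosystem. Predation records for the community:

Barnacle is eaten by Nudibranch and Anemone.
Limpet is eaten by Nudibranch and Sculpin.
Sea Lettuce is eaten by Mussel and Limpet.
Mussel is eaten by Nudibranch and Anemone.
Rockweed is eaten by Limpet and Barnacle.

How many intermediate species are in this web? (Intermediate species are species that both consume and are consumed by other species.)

3

Intermediate species (has both prey and predators): Barnacle, Limpet, Mussel.
Count: 3.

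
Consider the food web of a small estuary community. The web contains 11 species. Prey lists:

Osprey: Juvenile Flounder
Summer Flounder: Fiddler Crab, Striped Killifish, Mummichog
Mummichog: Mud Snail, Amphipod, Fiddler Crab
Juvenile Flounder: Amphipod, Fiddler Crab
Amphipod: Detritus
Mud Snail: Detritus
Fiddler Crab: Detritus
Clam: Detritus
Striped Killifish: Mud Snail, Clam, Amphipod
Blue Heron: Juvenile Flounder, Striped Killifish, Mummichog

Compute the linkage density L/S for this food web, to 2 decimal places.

L/S = 1.73

There are L = 19 links among S = 11 species.
L/S = 19/11 = 1.7273 ≈ 1.73.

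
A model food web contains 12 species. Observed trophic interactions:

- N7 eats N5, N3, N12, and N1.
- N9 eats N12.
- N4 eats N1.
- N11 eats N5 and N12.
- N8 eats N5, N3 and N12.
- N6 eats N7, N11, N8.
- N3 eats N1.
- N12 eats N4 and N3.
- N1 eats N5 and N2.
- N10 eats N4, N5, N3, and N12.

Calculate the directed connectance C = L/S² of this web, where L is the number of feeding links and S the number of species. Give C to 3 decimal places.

C = 0.160

The web has S = 12 species and L = 23 feeding links.
C = L / S² = 23 / 144 = 0.1597 ≈ 0.160.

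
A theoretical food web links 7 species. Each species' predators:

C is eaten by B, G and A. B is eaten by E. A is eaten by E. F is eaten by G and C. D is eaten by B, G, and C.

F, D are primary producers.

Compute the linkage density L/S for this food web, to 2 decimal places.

L/S = 1.43

There are L = 10 links among S = 7 species.
L/S = 10/7 = 1.4286 ≈ 1.43.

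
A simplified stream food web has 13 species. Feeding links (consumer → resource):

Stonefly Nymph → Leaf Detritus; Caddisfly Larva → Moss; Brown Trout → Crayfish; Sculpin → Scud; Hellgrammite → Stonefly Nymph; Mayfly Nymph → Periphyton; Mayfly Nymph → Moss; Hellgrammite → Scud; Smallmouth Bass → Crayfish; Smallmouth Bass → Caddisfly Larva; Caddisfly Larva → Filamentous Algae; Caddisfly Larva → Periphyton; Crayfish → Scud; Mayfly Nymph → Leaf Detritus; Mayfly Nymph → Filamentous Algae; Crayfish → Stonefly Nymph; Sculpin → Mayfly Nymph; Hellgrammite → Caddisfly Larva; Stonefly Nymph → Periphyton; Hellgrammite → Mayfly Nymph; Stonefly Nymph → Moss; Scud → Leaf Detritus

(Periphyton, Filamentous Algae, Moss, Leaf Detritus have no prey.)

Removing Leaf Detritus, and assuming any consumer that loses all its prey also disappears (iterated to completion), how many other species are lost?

Remove Leaf Detritus.
Round 1: Scud (all prey gone) → extinct.
No further losses. Total secondary extinctions: 1.

1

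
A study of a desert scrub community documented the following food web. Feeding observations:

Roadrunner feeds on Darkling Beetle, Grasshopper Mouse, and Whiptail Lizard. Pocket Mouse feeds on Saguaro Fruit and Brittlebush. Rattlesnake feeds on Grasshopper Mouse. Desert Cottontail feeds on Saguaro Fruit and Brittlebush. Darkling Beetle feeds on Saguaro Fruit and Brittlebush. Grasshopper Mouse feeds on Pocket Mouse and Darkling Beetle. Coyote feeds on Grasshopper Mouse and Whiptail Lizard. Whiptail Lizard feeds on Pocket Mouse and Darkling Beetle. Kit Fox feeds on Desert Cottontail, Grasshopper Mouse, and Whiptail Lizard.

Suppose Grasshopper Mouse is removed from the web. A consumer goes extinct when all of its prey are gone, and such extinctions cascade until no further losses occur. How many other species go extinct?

1

Remove Grasshopper Mouse.
Round 1: Rattlesnake (all prey gone) → extinct.
No further losses. Total secondary extinctions: 1.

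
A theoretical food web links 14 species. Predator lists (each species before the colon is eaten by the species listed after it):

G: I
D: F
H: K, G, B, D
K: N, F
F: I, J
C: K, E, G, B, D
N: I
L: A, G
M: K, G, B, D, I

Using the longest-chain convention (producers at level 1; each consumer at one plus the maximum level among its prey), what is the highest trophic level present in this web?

Producers (level 1): L, M, H, C.
M → D → F → J gives J level 4.
No species has a prey at level 4, so no species reaches level 5.

4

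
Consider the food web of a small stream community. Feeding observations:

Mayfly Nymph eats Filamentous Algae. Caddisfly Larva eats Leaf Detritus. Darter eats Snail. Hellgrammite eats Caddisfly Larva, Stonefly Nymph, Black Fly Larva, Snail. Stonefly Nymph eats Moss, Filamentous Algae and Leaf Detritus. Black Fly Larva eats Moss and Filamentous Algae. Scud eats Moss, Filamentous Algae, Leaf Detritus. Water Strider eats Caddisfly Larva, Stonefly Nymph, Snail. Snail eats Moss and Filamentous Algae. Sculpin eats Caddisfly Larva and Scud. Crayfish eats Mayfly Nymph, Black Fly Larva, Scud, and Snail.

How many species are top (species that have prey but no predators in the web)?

5

Top species (has prey, but nothing eats it): Water Strider, Sculpin, Crayfish, Darter, Hellgrammite.
Count: 5.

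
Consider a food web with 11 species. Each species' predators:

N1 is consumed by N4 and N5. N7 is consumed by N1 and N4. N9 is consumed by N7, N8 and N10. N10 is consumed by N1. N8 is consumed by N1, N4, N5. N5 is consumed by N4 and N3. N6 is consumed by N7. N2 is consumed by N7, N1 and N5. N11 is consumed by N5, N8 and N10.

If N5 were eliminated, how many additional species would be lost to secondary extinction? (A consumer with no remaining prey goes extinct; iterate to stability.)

1

Remove N5.
Round 1: N3 (all prey gone) → extinct.
No further losses. Total secondary extinctions: 1.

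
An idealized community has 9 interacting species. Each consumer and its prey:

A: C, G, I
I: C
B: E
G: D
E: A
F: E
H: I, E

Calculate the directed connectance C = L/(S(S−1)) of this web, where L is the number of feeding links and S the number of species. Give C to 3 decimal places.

C = 0.139

The web has S = 9 species and L = 10 feeding links.
C = L / (S(S−1)) = 10 / 72 = 0.1389 ≈ 0.139.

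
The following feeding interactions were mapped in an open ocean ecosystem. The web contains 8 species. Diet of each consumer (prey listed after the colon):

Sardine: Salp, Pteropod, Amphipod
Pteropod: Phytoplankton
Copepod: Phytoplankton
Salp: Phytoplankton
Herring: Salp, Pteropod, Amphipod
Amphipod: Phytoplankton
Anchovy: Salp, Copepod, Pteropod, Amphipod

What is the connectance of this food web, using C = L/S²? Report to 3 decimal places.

The web has S = 8 species and L = 14 feeding links.
C = L / S² = 14 / 64 = 0.2188 ≈ 0.219.

C = 0.219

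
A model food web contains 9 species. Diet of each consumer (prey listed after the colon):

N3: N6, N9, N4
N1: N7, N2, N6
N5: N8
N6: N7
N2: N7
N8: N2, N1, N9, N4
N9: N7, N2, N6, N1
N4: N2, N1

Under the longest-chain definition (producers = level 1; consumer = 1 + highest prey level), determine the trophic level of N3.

N7 is a producer → level 1.
N2 eats N7 → level 2.
N1 eats N2 (level 2); other prey at levels: N7 1, N6 2 → level 3.
N9 eats N1 (level 3); other prey at levels: N7 1, N2 2, N6 2 → level 4.
N3 eats N9 (level 4); other prey at levels: N6 2, N4 4 → level 5.

Trophic level 5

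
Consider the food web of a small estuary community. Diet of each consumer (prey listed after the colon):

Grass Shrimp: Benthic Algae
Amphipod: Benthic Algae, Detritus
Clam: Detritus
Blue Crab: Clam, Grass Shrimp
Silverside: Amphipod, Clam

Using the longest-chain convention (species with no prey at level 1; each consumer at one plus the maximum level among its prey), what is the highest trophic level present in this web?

Basal resources (level 1): Benthic Algae, Detritus.
Detritus → Clam → Blue Crab gives Blue Crab level 3.
No species has a prey at level 3, so no species reaches level 4.

3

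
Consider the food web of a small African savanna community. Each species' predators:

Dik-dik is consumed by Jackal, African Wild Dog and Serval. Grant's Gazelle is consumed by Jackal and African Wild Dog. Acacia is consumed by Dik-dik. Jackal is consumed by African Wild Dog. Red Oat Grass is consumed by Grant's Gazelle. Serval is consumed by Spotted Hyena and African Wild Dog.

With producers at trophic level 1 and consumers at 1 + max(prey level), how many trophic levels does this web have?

Producers (level 1): Red Oat Grass, Acacia.
Acacia → Dik-dik → Serval → Spotted Hyena gives Spotted Hyena level 4.
No species has a prey at level 4, so no species reaches level 5.

4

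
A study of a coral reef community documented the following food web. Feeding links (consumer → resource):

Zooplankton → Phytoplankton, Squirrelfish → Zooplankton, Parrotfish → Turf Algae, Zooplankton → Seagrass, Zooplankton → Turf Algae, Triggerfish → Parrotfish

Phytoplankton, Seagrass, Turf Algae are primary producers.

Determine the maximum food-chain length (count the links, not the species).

One longest chain: Turf Algae → Parrotfish → Triggerfish.
It has 3 species and 2 links.

2 links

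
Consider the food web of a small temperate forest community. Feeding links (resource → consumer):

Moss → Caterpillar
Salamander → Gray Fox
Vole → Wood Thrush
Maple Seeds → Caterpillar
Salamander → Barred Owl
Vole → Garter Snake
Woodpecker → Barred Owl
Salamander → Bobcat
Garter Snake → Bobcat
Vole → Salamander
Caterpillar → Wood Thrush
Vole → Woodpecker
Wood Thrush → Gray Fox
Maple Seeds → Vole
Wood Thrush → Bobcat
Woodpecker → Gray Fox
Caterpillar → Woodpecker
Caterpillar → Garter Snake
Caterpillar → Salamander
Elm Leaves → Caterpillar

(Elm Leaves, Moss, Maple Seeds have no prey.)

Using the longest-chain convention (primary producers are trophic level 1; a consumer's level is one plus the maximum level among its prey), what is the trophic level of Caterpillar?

Elm Leaves is a producer → level 1.
Caterpillar eats Elm Leaves (level 1); other prey at levels: Moss 1, Maple Seeds 1 → level 2.

Trophic level 2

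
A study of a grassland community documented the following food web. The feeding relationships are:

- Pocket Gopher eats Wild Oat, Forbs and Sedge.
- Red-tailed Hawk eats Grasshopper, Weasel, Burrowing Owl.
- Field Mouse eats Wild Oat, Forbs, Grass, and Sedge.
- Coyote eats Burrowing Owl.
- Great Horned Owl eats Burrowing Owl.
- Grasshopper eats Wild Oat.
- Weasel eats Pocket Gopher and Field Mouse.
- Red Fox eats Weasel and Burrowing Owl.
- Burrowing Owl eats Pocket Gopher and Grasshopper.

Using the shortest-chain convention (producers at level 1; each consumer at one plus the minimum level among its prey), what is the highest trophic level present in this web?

Producers (level 1): Wild Oat, Sedge, Forbs, Grass.
Following each consumer down to its lowest-level prey: Wild Oat → Pocket Gopher → Burrowing Owl → Coyote (levels 1 through 4).
All prey of Coyote (Burrowing Owl 3) are at level 3 or above, so Coyote is at level 1 + 3 = 4.
Every consumer has at least one prey at level 3 or below, so none exceeds level 4.

4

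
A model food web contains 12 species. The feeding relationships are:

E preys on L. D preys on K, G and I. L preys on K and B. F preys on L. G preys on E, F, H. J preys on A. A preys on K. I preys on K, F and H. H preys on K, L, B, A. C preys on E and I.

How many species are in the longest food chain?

One longest chain: K → L → F → I → C.
It has 5 species and 4 links.

5 species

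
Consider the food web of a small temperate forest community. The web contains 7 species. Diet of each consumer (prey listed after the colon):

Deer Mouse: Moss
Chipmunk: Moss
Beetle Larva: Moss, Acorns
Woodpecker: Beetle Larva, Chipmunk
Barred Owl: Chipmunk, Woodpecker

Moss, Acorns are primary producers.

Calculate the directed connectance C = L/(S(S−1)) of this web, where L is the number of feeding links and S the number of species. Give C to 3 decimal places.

C = 0.190

The web has S = 7 species and L = 8 feeding links.
C = L / (S(S−1)) = 8 / 42 = 0.1905 ≈ 0.190.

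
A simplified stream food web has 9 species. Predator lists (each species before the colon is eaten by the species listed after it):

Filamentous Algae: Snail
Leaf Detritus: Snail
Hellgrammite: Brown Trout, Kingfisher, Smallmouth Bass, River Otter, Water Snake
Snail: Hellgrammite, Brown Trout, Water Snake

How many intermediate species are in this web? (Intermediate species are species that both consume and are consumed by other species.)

2

Intermediate species (has both prey and predators): Snail, Hellgrammite.
Count: 2.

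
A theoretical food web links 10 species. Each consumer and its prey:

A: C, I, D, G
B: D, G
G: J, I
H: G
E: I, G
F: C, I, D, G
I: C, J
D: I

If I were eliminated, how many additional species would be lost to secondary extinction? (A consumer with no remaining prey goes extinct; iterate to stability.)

Remove I.
Round 1: D (all prey gone) → extinct.
No further losses. Total secondary extinctions: 1.

1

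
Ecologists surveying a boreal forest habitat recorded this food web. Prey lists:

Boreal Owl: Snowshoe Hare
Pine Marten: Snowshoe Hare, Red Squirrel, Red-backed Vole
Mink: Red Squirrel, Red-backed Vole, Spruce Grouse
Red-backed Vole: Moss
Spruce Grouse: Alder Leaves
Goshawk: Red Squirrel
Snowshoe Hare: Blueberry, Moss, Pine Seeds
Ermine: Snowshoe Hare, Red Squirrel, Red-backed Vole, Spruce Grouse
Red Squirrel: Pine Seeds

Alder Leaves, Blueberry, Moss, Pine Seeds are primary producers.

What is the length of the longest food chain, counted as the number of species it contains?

3 species

One longest chain: Pine Seeds → Red Squirrel → Goshawk.
It has 3 species and 2 links.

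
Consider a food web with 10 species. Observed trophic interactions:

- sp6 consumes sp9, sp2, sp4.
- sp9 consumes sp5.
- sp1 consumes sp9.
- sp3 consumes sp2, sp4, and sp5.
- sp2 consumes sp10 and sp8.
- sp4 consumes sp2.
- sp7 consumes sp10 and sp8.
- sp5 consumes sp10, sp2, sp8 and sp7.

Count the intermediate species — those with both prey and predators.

Intermediate species (has both prey and predators): sp2, sp7, sp4, sp5, sp9.
Count: 5.

5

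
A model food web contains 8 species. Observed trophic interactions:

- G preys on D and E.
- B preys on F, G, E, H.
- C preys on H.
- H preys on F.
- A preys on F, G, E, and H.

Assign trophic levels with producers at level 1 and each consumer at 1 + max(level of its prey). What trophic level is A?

Trophic level 3

E is a producer → level 1.
G eats E (level 1); other prey at levels: D 1 → level 2.
A eats G (level 2); other prey at levels: E 1, F 1, H 2 → level 3.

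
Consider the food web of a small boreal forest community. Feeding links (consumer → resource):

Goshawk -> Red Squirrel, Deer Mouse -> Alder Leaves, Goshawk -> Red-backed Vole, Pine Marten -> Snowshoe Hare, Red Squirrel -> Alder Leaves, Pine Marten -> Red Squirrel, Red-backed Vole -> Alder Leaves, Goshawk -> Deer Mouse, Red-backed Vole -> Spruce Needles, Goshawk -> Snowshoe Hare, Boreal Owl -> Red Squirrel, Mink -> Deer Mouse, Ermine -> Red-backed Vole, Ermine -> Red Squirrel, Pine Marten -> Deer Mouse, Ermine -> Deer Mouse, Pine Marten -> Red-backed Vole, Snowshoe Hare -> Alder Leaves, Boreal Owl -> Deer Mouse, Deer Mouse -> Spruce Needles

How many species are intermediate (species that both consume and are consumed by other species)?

Intermediate species (has both prey and predators): Deer Mouse, Red Squirrel, Snowshoe Hare, Red-backed Vole.
Count: 4.

4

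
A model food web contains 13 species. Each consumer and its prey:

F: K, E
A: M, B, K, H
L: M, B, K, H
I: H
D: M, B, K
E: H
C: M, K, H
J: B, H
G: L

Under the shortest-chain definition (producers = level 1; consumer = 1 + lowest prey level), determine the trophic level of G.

Trophic level 3

M is a producer → level 1.
L eats M → level 2.
G eats L → level 3.
No prey of G is below level 2, so 3 is the minimum.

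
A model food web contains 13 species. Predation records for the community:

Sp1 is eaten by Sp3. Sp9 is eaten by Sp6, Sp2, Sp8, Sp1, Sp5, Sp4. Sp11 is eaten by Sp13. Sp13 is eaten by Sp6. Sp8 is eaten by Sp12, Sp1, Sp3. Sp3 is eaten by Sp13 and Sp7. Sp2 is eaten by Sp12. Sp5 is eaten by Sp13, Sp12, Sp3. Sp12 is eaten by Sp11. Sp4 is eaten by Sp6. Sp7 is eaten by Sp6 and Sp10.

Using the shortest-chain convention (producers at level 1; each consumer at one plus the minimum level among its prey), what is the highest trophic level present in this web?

Producers (level 1): Sp9.
Following each consumer down to its lowest-level prey: Sp9 → Sp5 → Sp3 → Sp7 → Sp10 (levels 1 through 5).
All prey of Sp10 (Sp7 4) are at level 4 or above, so Sp10 is at level 1 + 4 = 5.
Every consumer has at least one prey at level 4 or below, so none exceeds level 5.

5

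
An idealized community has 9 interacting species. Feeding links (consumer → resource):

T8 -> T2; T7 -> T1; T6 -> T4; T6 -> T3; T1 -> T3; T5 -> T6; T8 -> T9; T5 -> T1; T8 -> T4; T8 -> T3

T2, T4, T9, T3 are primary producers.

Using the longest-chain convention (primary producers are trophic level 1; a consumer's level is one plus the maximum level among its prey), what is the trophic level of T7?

Trophic level 3

T3 is a producer → level 1.
T1 eats T3 → level 2.
T7 eats T1 → level 3.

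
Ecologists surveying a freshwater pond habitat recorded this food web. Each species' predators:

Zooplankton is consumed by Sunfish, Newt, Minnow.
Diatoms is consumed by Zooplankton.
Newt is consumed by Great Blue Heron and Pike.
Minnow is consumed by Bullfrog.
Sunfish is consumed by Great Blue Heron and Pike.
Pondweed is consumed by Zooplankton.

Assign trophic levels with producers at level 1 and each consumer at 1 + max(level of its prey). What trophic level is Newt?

Diatoms is a producer → level 1.
Zooplankton eats Diatoms (level 1); other prey at levels: Pondweed 1 → level 2.
Newt eats Zooplankton → level 3.

Trophic level 3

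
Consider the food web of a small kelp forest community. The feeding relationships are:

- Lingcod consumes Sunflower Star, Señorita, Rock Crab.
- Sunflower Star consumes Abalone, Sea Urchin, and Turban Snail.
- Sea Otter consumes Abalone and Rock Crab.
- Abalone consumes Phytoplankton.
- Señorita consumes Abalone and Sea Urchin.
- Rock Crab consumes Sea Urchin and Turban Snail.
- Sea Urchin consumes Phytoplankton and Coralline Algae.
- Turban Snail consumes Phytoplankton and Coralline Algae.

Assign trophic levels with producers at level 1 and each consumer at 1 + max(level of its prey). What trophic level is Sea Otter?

Trophic level 4

Phytoplankton is a producer → level 1.
Sea Urchin eats Phytoplankton (level 1); other prey at levels: Coralline Algae 1 → level 2.
Rock Crab eats Sea Urchin (level 2); other prey at levels: Turban Snail 2 → level 3.
Sea Otter eats Rock Crab (level 3); other prey at levels: Abalone 2 → level 4.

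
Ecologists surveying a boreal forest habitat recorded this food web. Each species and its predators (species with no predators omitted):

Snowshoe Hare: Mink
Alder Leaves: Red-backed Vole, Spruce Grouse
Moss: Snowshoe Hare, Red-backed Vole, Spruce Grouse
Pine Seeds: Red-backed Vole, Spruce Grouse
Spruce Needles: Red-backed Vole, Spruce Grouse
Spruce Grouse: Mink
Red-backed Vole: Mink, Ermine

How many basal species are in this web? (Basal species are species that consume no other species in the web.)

4

Basal species (no prey listed): Alder Leaves, Spruce Needles, Moss, Pine Seeds.
Count: 4.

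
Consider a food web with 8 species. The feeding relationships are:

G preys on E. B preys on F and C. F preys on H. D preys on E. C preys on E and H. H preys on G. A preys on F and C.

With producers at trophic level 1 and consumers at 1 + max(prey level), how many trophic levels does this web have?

Producers (level 1): E.
E → G → H → F → B gives B level 5.
No species has a prey at level 5, so no species reaches level 6.

5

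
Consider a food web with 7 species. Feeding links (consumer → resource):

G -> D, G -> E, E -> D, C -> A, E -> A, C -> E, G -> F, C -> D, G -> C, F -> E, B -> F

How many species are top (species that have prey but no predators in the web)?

2

Top species (has prey, but nothing eats it): B, G.
Count: 2.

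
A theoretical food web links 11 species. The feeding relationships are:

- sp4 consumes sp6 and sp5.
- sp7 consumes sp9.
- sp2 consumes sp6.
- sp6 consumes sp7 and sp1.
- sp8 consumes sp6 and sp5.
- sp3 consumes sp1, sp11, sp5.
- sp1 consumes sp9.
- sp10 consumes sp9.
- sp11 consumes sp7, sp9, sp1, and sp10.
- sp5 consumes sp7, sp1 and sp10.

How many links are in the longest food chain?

3 links

One longest chain: sp9 → sp7 → sp6 → sp2.
It has 4 species and 3 links.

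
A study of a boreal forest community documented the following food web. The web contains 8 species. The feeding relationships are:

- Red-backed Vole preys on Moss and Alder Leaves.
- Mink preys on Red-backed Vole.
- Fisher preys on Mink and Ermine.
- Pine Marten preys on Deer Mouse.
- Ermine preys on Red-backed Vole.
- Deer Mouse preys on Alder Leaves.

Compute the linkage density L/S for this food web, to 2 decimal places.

L/S = 1.00

There are L = 8 links among S = 8 species.
L/S = 8/8 = 1.0000 ≈ 1.00.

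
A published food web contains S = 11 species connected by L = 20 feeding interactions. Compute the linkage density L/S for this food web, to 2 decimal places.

L/S = 1.82

There are L = 20 links among S = 11 species.
L/S = 20/11 = 1.8182 ≈ 1.82.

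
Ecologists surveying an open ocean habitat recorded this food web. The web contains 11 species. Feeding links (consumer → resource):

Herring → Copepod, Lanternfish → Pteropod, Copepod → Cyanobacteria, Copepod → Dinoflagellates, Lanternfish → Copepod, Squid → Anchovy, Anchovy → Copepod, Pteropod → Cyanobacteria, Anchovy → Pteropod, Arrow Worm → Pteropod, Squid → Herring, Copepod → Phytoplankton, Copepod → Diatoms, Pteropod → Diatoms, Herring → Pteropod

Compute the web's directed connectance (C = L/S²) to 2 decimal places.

The web has S = 11 species and L = 15 feeding links.
C = L / S² = 15 / 121 = 0.1240 ≈ 0.12.

C = 0.12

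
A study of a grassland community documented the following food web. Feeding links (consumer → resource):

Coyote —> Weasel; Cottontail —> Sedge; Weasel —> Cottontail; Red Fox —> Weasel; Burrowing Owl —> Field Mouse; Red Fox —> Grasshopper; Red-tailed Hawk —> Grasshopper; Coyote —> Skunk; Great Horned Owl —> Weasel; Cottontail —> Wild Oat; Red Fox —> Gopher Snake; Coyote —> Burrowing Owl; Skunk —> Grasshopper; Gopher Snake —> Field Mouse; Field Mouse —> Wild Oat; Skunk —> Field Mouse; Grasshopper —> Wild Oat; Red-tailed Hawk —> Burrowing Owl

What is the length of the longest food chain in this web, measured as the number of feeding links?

3 links

One longest chain: Wild Oat → Field Mouse → Burrowing Owl → Red-tailed Hawk.
It has 4 species and 3 links.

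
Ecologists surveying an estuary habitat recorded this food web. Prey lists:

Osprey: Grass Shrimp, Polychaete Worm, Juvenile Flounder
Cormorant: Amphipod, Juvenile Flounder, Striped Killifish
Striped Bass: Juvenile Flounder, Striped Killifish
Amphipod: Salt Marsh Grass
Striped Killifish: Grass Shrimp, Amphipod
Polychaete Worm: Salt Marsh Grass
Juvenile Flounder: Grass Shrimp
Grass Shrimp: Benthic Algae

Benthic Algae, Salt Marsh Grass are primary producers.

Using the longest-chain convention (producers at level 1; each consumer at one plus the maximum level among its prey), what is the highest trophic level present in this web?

Producers (level 1): Benthic Algae, Salt Marsh Grass.
Benthic Algae → Grass Shrimp → Juvenile Flounder → Striped Bass gives Striped Bass level 4.
No species has a prey at level 4, so no species reaches level 5.

4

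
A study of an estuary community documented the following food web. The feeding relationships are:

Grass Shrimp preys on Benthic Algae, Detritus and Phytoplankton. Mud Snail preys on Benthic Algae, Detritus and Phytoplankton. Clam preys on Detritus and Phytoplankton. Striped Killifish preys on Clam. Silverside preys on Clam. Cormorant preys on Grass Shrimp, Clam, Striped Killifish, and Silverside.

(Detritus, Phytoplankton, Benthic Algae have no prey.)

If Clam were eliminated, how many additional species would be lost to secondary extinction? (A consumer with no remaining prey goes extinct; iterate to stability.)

Remove Clam.
Round 1: Silverside (all prey gone), Striped Killifish (all prey gone) → extinct.
No further losses. Total secondary extinctions: 2.

2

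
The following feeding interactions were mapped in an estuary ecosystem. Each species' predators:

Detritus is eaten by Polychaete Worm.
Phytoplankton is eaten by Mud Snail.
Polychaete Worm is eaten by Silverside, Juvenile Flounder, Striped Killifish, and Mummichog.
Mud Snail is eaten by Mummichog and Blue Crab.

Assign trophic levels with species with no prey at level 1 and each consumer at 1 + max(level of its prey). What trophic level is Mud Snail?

Phytoplankton has no prey (basal) → level 1.
Mud Snail eats Phytoplankton → level 2.

Trophic level 2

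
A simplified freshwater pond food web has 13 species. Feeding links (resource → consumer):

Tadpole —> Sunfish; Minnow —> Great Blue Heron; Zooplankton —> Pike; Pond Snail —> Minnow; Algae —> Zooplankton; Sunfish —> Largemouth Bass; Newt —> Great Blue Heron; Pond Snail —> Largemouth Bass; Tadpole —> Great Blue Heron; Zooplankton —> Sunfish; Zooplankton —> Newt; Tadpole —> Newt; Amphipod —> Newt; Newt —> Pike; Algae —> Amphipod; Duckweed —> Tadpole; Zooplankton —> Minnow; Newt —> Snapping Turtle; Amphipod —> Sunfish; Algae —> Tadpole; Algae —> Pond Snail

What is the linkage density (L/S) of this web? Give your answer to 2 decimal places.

There are L = 21 links among S = 13 species.
L/S = 21/13 = 1.6154 ≈ 1.62.

L/S = 1.62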